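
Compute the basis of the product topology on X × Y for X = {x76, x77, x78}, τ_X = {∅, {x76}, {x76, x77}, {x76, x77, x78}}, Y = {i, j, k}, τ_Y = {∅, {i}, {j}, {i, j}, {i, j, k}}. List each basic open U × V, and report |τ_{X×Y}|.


Basis B = {∅ × ∅, {x76} × {i}, {x76} × {j}, {x76} × {i, j}, {x76, x77} × {i}, {x76, x77} × {j}, {x76} × {i, j, k}, {x76, x77, x78} × {i}, {x76, x77, x78} × {j}, {x76, x77} × {i, j}, {x76, x77} × {i, j, k}, {x76, x77, x78} × {i, j}, {x76, x77, x78} × {i, j, k}}; |τ_{X×Y}| = 30.

Enumerate products U × V with U ∈ τ_X, V ∈ τ_Y (deduplicated):
  ∅ × ∅ = {} (∅)
  {x76} × {i} = {(x76,i)}
  {x76} × {j} = {(x76,j)}
  {x76} × {i, j} = {(x76,i), (x76,j)}
  {x76, x77} × {i} = {(x76,i), (x77,i)}
  {x76, x77} × {j} = {(x76,j), (x77,j)}
  {x76} × {i, j, k} = {(x76,i), (x76,j), (x76,k)}
  {x76, x77, x78} × {i} = {(x76,i), (x77,i), (x78,i)}
  {x76, x77, x78} × {j} = {(x76,j), (x77,j), (x78,j)}
  {x76, x77} × {i, j} = {(x76,i), (x76,j), (x77,i), (x77,j)}
  {x76, x77} × {i, j, k} = {(x76,i), (x76,j), (x76,k), (x77,i), (x77,j), (x77,k)}
  {x76, x77, x78} × {i, j} = {(x76,i), (x76,j), (x77,i), (x77,j), (x78,i), (x78,j)}
  {x76, x77, x78} × {i, j, k} = {(x76,i), (x76,j), (x76,k), (x77,i), (x77,j), (x77,k), (x78,i), (x78,j), (x78,k)}
These 13 distinct sets form the basis B.
Close under arbitrary unions to get τ_{X×Y}; counting gives |τ_{X×Y}| = 30.


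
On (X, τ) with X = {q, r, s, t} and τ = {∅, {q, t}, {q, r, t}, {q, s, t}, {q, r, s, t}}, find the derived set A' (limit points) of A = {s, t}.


A' = {q, r, s}

For each x ∈ X, list the open sets U ∈ τ with x ∈ U, then check whether U ∩ (A ∖ {x}) ≠ ∅ for every such U.
  x = q: opens ∋ x are {q, t}, {q, r, t}, {q, s, t}, {q, r, s, t}; each meets A ∖ {q}, so x IS a limit point.
  x = r: opens ∋ x are {q, r, t}, {q, r, s, t}; each meets A ∖ {r}, so x IS a limit point.
  x = s: opens ∋ x are {q, s, t}, {q, r, s, t}; each meets A ∖ {s}, so x IS a limit point.
  x = t: open {q, t} ∋ x has {q, t} ∩ (A ∖ {t}) = ∅, so x is NOT a limit point.
Collecting: A' = {q, r, s}.


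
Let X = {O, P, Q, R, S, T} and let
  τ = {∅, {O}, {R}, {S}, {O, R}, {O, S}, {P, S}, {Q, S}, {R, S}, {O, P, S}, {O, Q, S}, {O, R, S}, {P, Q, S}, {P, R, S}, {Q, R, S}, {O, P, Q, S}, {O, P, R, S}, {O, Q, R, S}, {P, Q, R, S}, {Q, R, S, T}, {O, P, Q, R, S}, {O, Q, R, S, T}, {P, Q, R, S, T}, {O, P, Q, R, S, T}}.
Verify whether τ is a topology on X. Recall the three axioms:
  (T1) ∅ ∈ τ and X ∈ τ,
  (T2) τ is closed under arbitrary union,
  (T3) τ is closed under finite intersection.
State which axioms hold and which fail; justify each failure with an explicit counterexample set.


τ IS a topology on X.

Axiom (T1): ∅ ∈ τ? Yes; X ∈ τ? Yes.
Axiom (T2/T3): check pairwise unions and intersections of members of τ.
All pairwise intersections and unions checked — each lies in τ. Therefore τ satisfies (T1), (T2), (T3): it IS a topology on X.


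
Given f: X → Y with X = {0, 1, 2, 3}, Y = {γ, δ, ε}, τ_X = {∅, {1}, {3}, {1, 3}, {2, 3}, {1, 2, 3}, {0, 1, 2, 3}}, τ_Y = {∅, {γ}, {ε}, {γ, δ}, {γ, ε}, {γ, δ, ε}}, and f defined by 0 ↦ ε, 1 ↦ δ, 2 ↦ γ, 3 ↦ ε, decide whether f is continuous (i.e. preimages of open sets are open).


f is NOT continuous.

Compute f^{-1}(U) for each U ∈ τ_Y:
  U = ∅: f^{-1}(U) = ∅ ∈ τ_X ✓.
  U = {γ}: f^{-1}(U) = {2} ∉ τ_X ✗.
  U = {ε}: f^{-1}(U) = {0, 3} ∉ τ_X ✗.
  U = {γ, δ}: f^{-1}(U) = {1, 2} ∉ τ_X ✗.
  U = {γ, ε}: f^{-1}(U) = {0, 2, 3} ∉ τ_X ✗.
  U = {γ, δ, ε}: f^{-1}(U) = {0, 1, 2, 3} ∈ τ_X ✓.
Found U = {γ} with f^{-1}(U) = {2} not in τ_X. Therefore f is NOT continuous.


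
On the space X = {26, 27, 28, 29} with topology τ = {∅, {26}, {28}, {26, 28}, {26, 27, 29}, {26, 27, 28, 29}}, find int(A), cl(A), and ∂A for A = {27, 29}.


int(A) = ∅, cl(A) = {27, 29}, ∂A = {27, 29}.

Closed sets in (X, τ) are complements of opens:
  closed(X, τ) = {∅, {28}, {27, 29}, {26, 27, 29}, {27, 28, 29}, {26, 27, 28, 29}}.
int(A) = ⋃ {U ∈ τ : U ⊆ A}. Opens contained in A: ∅.
Taking the union of these: int(A) = ∅.
cl(A) = ⋂ {C closed : A ⊆ C}. Closed sets containing A: {27, 29}, {26, 27, 29}, {27, 28, 29}, {26, 27, 28, 29}.
Intersecting these: cl(A) = {27, 29}.
∂A = cl(A) ∖ int(A) = {27, 29} ∖ ∅ = {27, 29}.


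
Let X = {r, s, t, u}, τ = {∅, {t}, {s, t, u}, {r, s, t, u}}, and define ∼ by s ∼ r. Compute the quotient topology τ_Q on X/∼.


X/∼ = {[r=s], [t], [u]}; |τ_Q| = 3.

Equivalence classes: [r=s], [t], [u].
Quotient map π: X → X/∼ sends r ↦ [r=s], s ↦ [r=s], t ↦ [t], u ↦ [u].
For each subset V ⊆ X/∼, compute π^{-1}(V) ⊆ X and check whether π^{-1}(V) ∈ τ. V is open in τ_Q iff π^{-1}(V) ∈ τ.
  V = {}: π^{-1}(V) = ∅ ∈ τ ✓.
  V = {[r=s]}: π^{-1}(V) = {r, s} ∉ τ ✗.
  V = {[t]}: π^{-1}(V) = {t} ∈ τ ✓.
  V = {[r=s], [t]}: π^{-1}(V) = {r, s, t} ∉ τ ✗.
  V = {[u]}: π^{-1}(V) = {u} ∉ τ ✗.
  V = {[r=s], [u]}: π^{-1}(V) = {r, s, u} ∉ τ ✗.
  V = {[t], [u]}: π^{-1}(V) = {t, u} ∉ τ ✗.
  V = {[r=s], [t], [u]}: π^{-1}(V) = {r, s, t, u} ∈ τ ✓.
Open sets in the quotient: τ_Q = {{}, {[t]}, {[r=s], [t], [u]}} (3 elements).


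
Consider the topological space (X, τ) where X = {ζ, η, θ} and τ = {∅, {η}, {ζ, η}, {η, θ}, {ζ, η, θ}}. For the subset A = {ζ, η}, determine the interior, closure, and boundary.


int(A) = {ζ, η}, cl(A) = {ζ, η, θ}, ∂A = {θ}.

Closed sets in (X, τ) are complements of opens:
  closed(X, τ) = {∅, {ζ}, {θ}, {ζ, θ}, {ζ, η, θ}}.
int(A) = ⋃ {U ∈ τ : U ⊆ A}. Opens contained in A: ∅, {η}, {ζ, η}.
Taking the union of these: int(A) = {ζ, η}.
cl(A) = ⋂ {C closed : A ⊆ C}. Closed sets containing A: {ζ, η, θ}.
Intersecting these: cl(A) = {ζ, η, θ}.
∂A = cl(A) ∖ int(A) = {ζ, η, θ} ∖ {ζ, η} = {θ}.


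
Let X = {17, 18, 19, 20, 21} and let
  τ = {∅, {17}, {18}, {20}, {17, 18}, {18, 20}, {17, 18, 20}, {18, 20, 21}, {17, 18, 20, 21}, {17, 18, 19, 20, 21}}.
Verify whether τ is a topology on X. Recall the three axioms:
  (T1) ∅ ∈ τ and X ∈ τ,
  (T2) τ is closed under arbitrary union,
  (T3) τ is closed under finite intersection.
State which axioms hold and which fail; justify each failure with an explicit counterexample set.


τ is NOT a topology on X.

Axiom (T1): ∅ ∈ τ? Yes; X ∈ τ? Yes.
Axiom (T2/T3): check pairwise unions and intersections of members of τ.
Counterexample for (T2): {17} ∪ {20} = {17, 20} ∉ τ. Therefore τ is NOT a topology.


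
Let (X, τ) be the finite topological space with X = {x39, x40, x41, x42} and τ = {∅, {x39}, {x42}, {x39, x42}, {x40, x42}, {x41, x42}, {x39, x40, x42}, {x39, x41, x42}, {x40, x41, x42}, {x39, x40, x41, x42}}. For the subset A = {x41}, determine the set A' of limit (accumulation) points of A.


A' = ∅

For each x ∈ X, list the open sets U ∈ τ with x ∈ U, then check whether U ∩ (A ∖ {x}) ≠ ∅ for every such U.
  x = x39: open {x39} ∋ x has {x39} ∩ (A ∖ {x39}) = ∅, so x is NOT a limit point.
  x = x40: open {x40, x42} ∋ x has {x40, x42} ∩ (A ∖ {x40}) = ∅, so x is NOT a limit point.
  x = x41: open {x41, x42} ∋ x has {x41, x42} ∩ (A ∖ {x41}) = ∅, so x is NOT a limit point.
  x = x42: open {x42} ∋ x has {x42} ∩ (A ∖ {x42}) = ∅, so x is NOT a limit point.
Collecting: A' = ∅.


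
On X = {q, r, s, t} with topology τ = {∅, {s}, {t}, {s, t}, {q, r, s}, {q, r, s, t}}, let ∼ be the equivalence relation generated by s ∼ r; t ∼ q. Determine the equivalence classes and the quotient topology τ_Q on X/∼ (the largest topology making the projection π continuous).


X/∼ = {[q=t], [r=s]}; |τ_Q| = 2.

Equivalence classes: [q=t], [r=s].
Quotient map π: X → X/∼ sends q ↦ [q=t], r ↦ [r=s], s ↦ [r=s], t ↦ [q=t].
For each subset V ⊆ X/∼, compute π^{-1}(V) ⊆ X and check whether π^{-1}(V) ∈ τ. V is open in τ_Q iff π^{-1}(V) ∈ τ.
  V = {}: π^{-1}(V) = ∅ ∈ τ ✓.
  V = {[q=t]}: π^{-1}(V) = {q, t} ∉ τ ✗.
  V = {[r=s]}: π^{-1}(V) = {r, s} ∉ τ ✗.
  V = {[q=t], [r=s]}: π^{-1}(V) = {q, r, s, t} ∈ τ ✓.
Open sets in the quotient: τ_Q = {{}, {[q=t], [r=s]}} (2 elements).


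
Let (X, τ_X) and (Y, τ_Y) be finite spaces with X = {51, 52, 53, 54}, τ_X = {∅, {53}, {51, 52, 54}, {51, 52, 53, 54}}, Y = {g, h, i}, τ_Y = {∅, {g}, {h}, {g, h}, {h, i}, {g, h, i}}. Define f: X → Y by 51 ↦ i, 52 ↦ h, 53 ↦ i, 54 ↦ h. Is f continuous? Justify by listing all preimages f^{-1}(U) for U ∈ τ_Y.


f is NOT continuous.

Compute f^{-1}(U) for each U ∈ τ_Y:
  U = ∅: f^{-1}(U) = ∅ ∈ τ_X ✓.
  U = {g}: f^{-1}(U) = ∅ ∈ τ_X ✓.
  U = {h}: f^{-1}(U) = {52, 54} ∉ τ_X ✗.
  U = {g, h}: f^{-1}(U) = {52, 54} ∉ τ_X ✗.
  U = {h, i}: f^{-1}(U) = {51, 52, 53, 54} ∈ τ_X ✓.
  U = {g, h, i}: f^{-1}(U) = {51, 52, 53, 54} ∈ τ_X ✓.
Found U = {h} with f^{-1}(U) = {52, 54} not in τ_X. Therefore f is NOT continuous.


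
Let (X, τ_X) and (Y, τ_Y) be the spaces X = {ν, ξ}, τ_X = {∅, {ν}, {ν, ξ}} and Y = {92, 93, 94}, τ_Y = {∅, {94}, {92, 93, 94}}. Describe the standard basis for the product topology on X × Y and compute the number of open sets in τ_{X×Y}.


Basis B = {∅ × ∅, {ν} × {94}, {ν, ξ} × {94}, {ν} × {92, 93, 94}, {ν, ξ} × {92, 93, 94}}; |τ_{X×Y}| = 6.

Enumerate products U × V with U ∈ τ_X, V ∈ τ_Y (deduplicated):
  ∅ × ∅ = {} (∅)
  {ν} × {94} = {(ν,94)}
  {ν, ξ} × {94} = {(ν,94), (ξ,94)}
  {ν} × {92, 93, 94} = {(ν,92), (ν,93), (ν,94)}
  {ν, ξ} × {92, 93, 94} = {(ν,92), (ν,93), (ν,94), (ξ,92), (ξ,93), (ξ,94)}
These 5 distinct sets form the basis B.
Close under arbitrary unions to get τ_{X×Y}; counting gives |τ_{X×Y}| = 6.


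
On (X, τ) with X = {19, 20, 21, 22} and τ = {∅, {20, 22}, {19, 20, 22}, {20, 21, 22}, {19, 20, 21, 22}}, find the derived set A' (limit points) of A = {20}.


A' = {19, 21, 22}

For each x ∈ X, list the open sets U ∈ τ with x ∈ U, then check whether U ∩ (A ∖ {x}) ≠ ∅ for every such U.
  x = 19: opens ∋ x are {19, 20, 22}, {19, 20, 21, 22}; each meets A ∖ {19}, so x IS a limit point.
  x = 20: open {20, 22} ∋ x has {20, 22} ∩ (A ∖ {20}) = ∅, so x is NOT a limit point.
  x = 21: opens ∋ x are {20, 21, 22}, {19, 20, 21, 22}; each meets A ∖ {21}, so x IS a limit point.
  x = 22: opens ∋ x are {20, 22}, {19, 20, 22}, {20, 21, 22}, {19, 20, 21, 22}; each meets A ∖ {22}, so x IS a limit point.
Collecting: A' = {19, 21, 22}.


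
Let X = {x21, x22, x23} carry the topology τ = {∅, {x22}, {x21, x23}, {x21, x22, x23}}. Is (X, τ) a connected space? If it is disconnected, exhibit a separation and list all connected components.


(X, τ) is disconnected; components = [{x22}, {x21, x23}].

Find clopen sets (U ∈ τ with X ∖ U ∈ τ):
  U = ∅, X ∖ U = {x21, x22, x23} — both open, so U is clopen.
  U = {x22}, X ∖ U = {x21, x23} — both open, so U is clopen.
  U = {x21, x23}, X ∖ U = {x22} — both open, so U is clopen.
  U = {x21, x22, x23}, X ∖ U = ∅ — both open, so U is clopen.
Nontrivial clopen(s) exist: e.g. {x21, x23}. So (X, τ) is disconnected.
Compute connected components by grouping points that agree on all clopens:
  component: {x22}
  component: {x21, x23}


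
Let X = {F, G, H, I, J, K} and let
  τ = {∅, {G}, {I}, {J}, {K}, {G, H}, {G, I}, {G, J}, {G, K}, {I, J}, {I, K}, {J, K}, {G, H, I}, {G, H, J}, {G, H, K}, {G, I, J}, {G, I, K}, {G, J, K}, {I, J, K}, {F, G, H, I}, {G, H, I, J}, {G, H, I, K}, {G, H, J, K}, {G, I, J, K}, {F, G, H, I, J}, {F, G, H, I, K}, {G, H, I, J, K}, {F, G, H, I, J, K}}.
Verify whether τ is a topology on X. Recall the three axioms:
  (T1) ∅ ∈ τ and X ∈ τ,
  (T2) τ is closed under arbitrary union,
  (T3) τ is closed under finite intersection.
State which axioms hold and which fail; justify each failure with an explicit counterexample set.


τ IS a topology on X.

Axiom (T1): ∅ ∈ τ? Yes; X ∈ τ? Yes.
Axiom (T2/T3): check pairwise unions and intersections of members of τ.
All pairwise intersections and unions checked — each lies in τ. Therefore τ satisfies (T1), (T2), (T3): it IS a topology on X.


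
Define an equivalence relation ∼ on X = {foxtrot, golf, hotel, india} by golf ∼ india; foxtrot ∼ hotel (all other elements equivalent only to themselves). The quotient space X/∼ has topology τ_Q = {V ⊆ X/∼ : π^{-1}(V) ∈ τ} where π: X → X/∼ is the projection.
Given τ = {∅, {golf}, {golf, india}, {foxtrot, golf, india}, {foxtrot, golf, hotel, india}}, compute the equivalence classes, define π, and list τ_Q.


X/∼ = {[foxtrot=hotel], [golf=india]}; |τ_Q| = 3.

Equivalence classes: [foxtrot=hotel], [golf=india].
Quotient map π: X → X/∼ sends foxtrot ↦ [foxtrot=hotel], golf ↦ [golf=india], hotel ↦ [foxtrot=hotel], india ↦ [golf=india].
For each subset V ⊆ X/∼, compute π^{-1}(V) ⊆ X and check whether π^{-1}(V) ∈ τ. V is open in τ_Q iff π^{-1}(V) ∈ τ.
  V = {}: π^{-1}(V) = ∅ ∈ τ ✓.
  V = {[foxtrot=hotel]}: π^{-1}(V) = {foxtrot, hotel} ∉ τ ✗.
  V = {[golf=india]}: π^{-1}(V) = {golf, india} ∈ τ ✓.
  V = {[foxtrot=hotel], [golf=india]}: π^{-1}(V) = {foxtrot, golf, hotel, india} ∈ τ ✓.
Open sets in the quotient: τ_Q = {{}, {[golf=india]}, {[foxtrot=hotel], [golf=india]}} (3 elements).


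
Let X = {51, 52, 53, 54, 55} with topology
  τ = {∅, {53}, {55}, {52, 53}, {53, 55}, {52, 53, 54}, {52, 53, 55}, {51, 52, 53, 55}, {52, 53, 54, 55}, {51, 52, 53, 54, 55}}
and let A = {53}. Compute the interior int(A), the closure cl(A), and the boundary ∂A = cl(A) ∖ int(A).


int(A) = {53}, cl(A) = {51, 52, 53, 54}, ∂A = {51, 52, 54}.

Closed sets in (X, τ) are complements of opens:
  closed(X, τ) = {∅, {51}, {54}, {51, 54}, {51, 55}, {51, 52, 54}, {51, 54, 55}, {51, 52, 53, 54}, {51, 52, 54, 55}, {51, 52, 53, 54, 55}}.
int(A) = ⋃ {U ∈ τ : U ⊆ A}. Opens contained in A: ∅, {53}.
Taking the union of these: int(A) = {53}.
cl(A) = ⋂ {C closed : A ⊆ C}. Closed sets containing A: {51, 52, 53, 54}, {51, 52, 53, 54, 55}.
Intersecting these: cl(A) = {51, 52, 53, 54}.
∂A = cl(A) ∖ int(A) = {51, 52, 53, 54} ∖ {53} = {51, 52, 54}.


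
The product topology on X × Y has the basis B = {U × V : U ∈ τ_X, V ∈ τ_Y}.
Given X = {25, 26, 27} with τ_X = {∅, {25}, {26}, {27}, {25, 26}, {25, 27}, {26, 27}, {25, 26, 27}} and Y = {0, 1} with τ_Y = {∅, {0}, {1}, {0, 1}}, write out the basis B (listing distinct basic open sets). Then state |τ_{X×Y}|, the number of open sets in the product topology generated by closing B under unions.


Basis B = {∅ × ∅, {25} × {0}, {25} × {1}, {26} × {0}, {26} × {1}, {27} × {0}, {27} × {1}, {25} × {0, 1}, {25, 26} × {0}, {25, 27} × {0}, {25, 26} × {1}, {25, 27} × {1}, {26} × {0, 1}, {26, 27} × {0}, {26, 27} × {1}, {27} × {0, 1}, {25, 26, 27} × {0}, {25, 26, 27} × {1}, {25, 26} × {0, 1}, {25, 27} × {0, 1}, {26, 27} × {0, 1}, {25, 26, 27} × {0, 1}}; |τ_{X×Y}| = 64.

Enumerate products U × V with U ∈ τ_X, V ∈ τ_Y (deduplicated):
  ∅ × ∅ = {} (∅)
  {25} × {0} = {(25,0)}
  {25} × {1} = {(25,1)}
  {26} × {0} = {(26,0)}
  {26} × {1} = {(26,1)}
  {27} × {0} = {(27,0)}
  {27} × {1} = {(27,1)}
  {25} × {0, 1} = {(25,0), (25,1)}
  {25, 26} × {0} = {(25,0), (26,0)}
  {25, 27} × {0} = {(25,0), (27,0)}
  {25, 26} × {1} = {(25,1), (26,1)}
  {25, 27} × {1} = {(25,1), (27,1)}
  {26} × {0, 1} = {(26,0), (26,1)}
  {26, 27} × {0} = {(26,0), (27,0)}
  {26, 27} × {1} = {(26,1), (27,1)}
  {27} × {0, 1} = {(27,0), (27,1)}
  {25, 26, 27} × {0} = {(25,0), (26,0), (27,0)}
  {25, 26, 27} × {1} = {(25,1), (26,1), (27,1)}
  {25, 26} × {0, 1} = {(25,0), (25,1), (26,0), (26,1)}
  {25, 27} × {0, 1} = {(25,0), (25,1), (27,0), (27,1)}
  {26, 27} × {0, 1} = {(26,0), (26,1), (27,0), (27,1)}
  {25, 26, 27} × {0, 1} = {(25,0), (25,1), (26,0), (26,1), (27,0), (27,1)}
These 22 distinct sets form the basis B.
Close under arbitrary unions to get τ_{X×Y}; counting gives |τ_{X×Y}| = 64.


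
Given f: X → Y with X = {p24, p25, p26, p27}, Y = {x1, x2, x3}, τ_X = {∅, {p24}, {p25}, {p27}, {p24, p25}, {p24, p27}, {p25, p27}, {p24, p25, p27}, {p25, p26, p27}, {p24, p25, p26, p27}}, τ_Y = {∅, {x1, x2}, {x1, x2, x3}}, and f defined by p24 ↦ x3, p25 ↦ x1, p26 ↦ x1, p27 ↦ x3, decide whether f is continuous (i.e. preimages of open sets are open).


f is NOT continuous.

Compute f^{-1}(U) for each U ∈ τ_Y:
  U = ∅: f^{-1}(U) = ∅ ∈ τ_X ✓.
  U = {x1, x2}: f^{-1}(U) = {p25, p26} ∉ τ_X ✗.
  U = {x1, x2, x3}: f^{-1}(U) = {p24, p25, p26, p27} ∈ τ_X ✓.
Found U = {x1, x2} with f^{-1}(U) = {p25, p26} not in τ_X. Therefore f is NOT continuous.


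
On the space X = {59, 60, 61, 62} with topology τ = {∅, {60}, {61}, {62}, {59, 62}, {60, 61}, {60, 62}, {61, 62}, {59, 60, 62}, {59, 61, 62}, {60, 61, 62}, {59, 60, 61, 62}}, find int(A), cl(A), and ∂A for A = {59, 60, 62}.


int(A) = {59, 60, 62}, cl(A) = {59, 60, 62}, ∂A = ∅.

Closed sets in (X, τ) are complements of opens:
  closed(X, τ) = {∅, {59}, {60}, {61}, {59, 60}, {59, 61}, {59, 62}, {60, 61}, {59, 60, 61}, {59, 60, 62}, {59, 61, 62}, {59, 60, 61, 62}}.
int(A) = ⋃ {U ∈ τ : U ⊆ A}. Opens contained in A: ∅, {60}, {62}, {59, 62}, {60, 62}, {59, 60, 62}.
Taking the union of these: int(A) = {59, 60, 62}.
cl(A) = ⋂ {C closed : A ⊆ C}. Closed sets containing A: {59, 60, 62}, {59, 60, 61, 62}.
Intersecting these: cl(A) = {59, 60, 62}.
∂A = cl(A) ∖ int(A) = {59, 60, 62} ∖ {59, 60, 62} = ∅.


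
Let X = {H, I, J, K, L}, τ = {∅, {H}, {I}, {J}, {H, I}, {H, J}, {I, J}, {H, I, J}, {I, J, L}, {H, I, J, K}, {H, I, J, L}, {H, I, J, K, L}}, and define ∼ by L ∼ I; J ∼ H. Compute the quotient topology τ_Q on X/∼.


X/∼ = {[H=J], [I=L], [K]}; |τ_Q| = 4.

Equivalence classes: [H=J], [I=L], [K].
Quotient map π: X → X/∼ sends H ↦ [H=J], I ↦ [I=L], J ↦ [H=J], K ↦ [K], L ↦ [I=L].
For each subset V ⊆ X/∼, compute π^{-1}(V) ⊆ X and check whether π^{-1}(V) ∈ τ. V is open in τ_Q iff π^{-1}(V) ∈ τ.
  V = {}: π^{-1}(V) = ∅ ∈ τ ✓.
  V = {[H=J]}: π^{-1}(V) = {H, J} ∈ τ ✓.
  V = {[I=L]}: π^{-1}(V) = {I, L} ∉ τ ✗.
  V = {[H=J], [I=L]}: π^{-1}(V) = {H, I, J, L} ∈ τ ✓.
  V = {[K]}: π^{-1}(V) = {K} ∉ τ ✗.
  V = {[H=J], [K]}: π^{-1}(V) = {H, J, K} ∉ τ ✗.
  V = {[I=L], [K]}: π^{-1}(V) = {I, K, L} ∉ τ ✗.
  V = {[H=J], [I=L], [K]}: π^{-1}(V) = {H, I, J, K, L} ∈ τ ✓.
Open sets in the quotient: τ_Q = {{}, {[H=J]}, {[H=J], [I=L]}, {[H=J], [I=L], [K]}} (4 elements).


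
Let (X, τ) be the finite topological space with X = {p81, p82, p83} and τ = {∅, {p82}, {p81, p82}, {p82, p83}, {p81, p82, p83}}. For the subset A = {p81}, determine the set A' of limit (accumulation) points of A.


A' = ∅

For each x ∈ X, list the open sets U ∈ τ with x ∈ U, then check whether U ∩ (A ∖ {x}) ≠ ∅ for every such U.
  x = p81: open {p81, p82} ∋ x has {p81, p82} ∩ (A ∖ {p81}) = ∅, so x is NOT a limit point.
  x = p82: open {p82} ∋ x has {p82} ∩ (A ∖ {p82}) = ∅, so x is NOT a limit point.
  x = p83: open {p82, p83} ∋ x has {p82, p83} ∩ (A ∖ {p83}) = ∅, so x is NOT a limit point.
Collecting: A' = ∅.


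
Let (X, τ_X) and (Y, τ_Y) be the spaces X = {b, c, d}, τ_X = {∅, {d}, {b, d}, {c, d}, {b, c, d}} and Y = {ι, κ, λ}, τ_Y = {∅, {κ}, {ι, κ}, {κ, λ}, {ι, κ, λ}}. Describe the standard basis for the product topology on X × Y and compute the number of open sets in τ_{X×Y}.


Basis B = {∅ × ∅, {d} × {κ}, {b, d} × {κ}, {c, d} × {κ}, {d} × {ι, κ}, {d} × {κ, λ}, {b, c, d} × {κ}, {d} × {ι, κ, λ}, {b, d} × {ι, κ}, {b, d} × {κ, λ}, {c, d} × {ι, κ}, {c, d} × {κ, λ}, {b, d} × {ι, κ, λ}, {b, c, d} × {ι, κ}, {b, c, d} × {κ, λ}, {c, d} × {ι, κ, λ}, {b, c, d} × {ι, κ, λ}}; |τ_{X×Y}| = 48.

Enumerate products U × V with U ∈ τ_X, V ∈ τ_Y (deduplicated):
  ∅ × ∅ = {} (∅)
  {d} × {κ} = {(d,κ)}
  {b, d} × {κ} = {(b,κ), (d,κ)}
  {c, d} × {κ} = {(c,κ), (d,κ)}
  {d} × {ι, κ} = {(d,ι), (d,κ)}
  {d} × {κ, λ} = {(d,κ), (d,λ)}
  {b, c, d} × {κ} = {(b,κ), (c,κ), (d,κ)}
  {d} × {ι, κ, λ} = {(d,ι), (d,κ), (d,λ)}
  {b, d} × {ι, κ} = {(b,ι), (b,κ), (d,ι), (d,κ)}
  {b, d} × {κ, λ} = {(b,κ), (b,λ), (d,κ), (d,λ)}
  {c, d} × {ι, κ} = {(c,ι), (c,κ), (d,ι), (d,κ)}
  {c, d} × {κ, λ} = {(c,κ), (c,λ), (d,κ), (d,λ)}
  {b, d} × {ι, κ, λ} = {(b,ι), (b,κ), (b,λ), (d,ι), (d,κ), (d,λ)}
  {b, c, d} × {ι, κ} = {(b,ι), (b,κ), (c,ι), (c,κ), (d,ι), (d,κ)}
  {b, c, d} × {κ, λ} = {(b,κ), (b,λ), (c,κ), (c,λ), (d,κ), (d,λ)}
  {c, d} × {ι, κ, λ} = {(c,ι), (c,κ), (c,λ), (d,ι), (d,κ), (d,λ)}
  {b, c, d} × {ι, κ, λ} = {(b,ι), (b,κ), (b,λ), (c,ι), (c,κ), (c,λ), (d,ι), (d,κ), (d,λ)}
These 17 distinct sets form the basis B.
Close under arbitrary unions to get τ_{X×Y}; counting gives |τ_{X×Y}| = 48.


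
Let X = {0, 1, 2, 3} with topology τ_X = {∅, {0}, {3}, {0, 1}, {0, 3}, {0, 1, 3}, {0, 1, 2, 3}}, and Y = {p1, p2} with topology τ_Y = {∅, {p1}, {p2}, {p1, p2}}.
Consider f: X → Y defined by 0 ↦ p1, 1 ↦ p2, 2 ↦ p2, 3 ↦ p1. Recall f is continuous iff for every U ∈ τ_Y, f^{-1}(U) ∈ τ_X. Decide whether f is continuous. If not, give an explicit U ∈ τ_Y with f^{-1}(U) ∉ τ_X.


f is NOT continuous.

Compute f^{-1}(U) for each U ∈ τ_Y:
  U = ∅: f^{-1}(U) = ∅ ∈ τ_X ✓.
  U = {p1}: f^{-1}(U) = {0, 3} ∈ τ_X ✓.
  U = {p2}: f^{-1}(U) = {1, 2} ∉ τ_X ✗.
  U = {p1, p2}: f^{-1}(U) = {0, 1, 2, 3} ∈ τ_X ✓.
Found U = {p2} with f^{-1}(U) = {1, 2} not in τ_X. Therefore f is NOT continuous.


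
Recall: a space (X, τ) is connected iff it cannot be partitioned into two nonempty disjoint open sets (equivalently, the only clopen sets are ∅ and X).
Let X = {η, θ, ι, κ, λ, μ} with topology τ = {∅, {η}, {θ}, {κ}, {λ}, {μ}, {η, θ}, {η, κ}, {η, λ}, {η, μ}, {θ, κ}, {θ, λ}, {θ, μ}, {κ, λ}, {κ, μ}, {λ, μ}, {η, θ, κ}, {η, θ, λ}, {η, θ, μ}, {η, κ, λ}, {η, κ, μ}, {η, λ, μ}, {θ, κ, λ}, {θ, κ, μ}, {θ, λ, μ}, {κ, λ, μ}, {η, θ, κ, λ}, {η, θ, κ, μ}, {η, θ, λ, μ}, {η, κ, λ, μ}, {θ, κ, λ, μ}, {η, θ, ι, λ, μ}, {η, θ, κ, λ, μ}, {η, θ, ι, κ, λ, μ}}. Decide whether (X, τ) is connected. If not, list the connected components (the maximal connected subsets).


(X, τ) is disconnected; components = [{κ}, {η, θ, ι, λ, μ}].

Find clopen sets (U ∈ τ with X ∖ U ∈ τ):
  U = ∅, X ∖ U = {η, θ, ι, κ, λ, μ} — both open, so U is clopen.
  U = {κ}, X ∖ U = {η, θ, ι, λ, μ} — both open, so U is clopen.
  U = {η, θ, ι, λ, μ}, X ∖ U = {κ} — both open, so U is clopen.
  U = {η, θ, ι, κ, λ, μ}, X ∖ U = ∅ — both open, so U is clopen.
Nontrivial clopen(s) exist: e.g. {η, θ, ι, λ, μ}. So (X, τ) is disconnected.
Compute connected components by grouping points that agree on all clopens:
  component: {κ}
  component: {η, θ, ι, λ, μ}


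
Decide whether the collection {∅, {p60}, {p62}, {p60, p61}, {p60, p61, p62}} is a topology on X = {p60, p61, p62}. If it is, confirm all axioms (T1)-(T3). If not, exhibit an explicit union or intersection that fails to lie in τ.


τ is NOT a topology on X.

Axiom (T1): ∅ ∈ τ? Yes; X ∈ τ? Yes.
Axiom (T2/T3): check pairwise unions and intersections of members of τ.
Counterexample for (T2): {p60} ∪ {p62} = {p60, p62} ∉ τ. Therefore τ is NOT a topology.


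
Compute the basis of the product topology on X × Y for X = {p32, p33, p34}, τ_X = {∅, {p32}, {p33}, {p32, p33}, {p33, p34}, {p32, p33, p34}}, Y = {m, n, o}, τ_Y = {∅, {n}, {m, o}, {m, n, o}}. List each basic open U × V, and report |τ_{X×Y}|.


Basis B = {∅ × ∅, {p32} × {n}, {p33} × {n}, {p32} × {m, o}, {p32, p33} × {n}, {p33} × {m, o}, {p33, p34} × {n}, {p32} × {m, n, o}, {p32, p33, p34} × {n}, {p33} × {m, n, o}, {p32, p33} × {m, o}, {p33, p34} × {m, o}, {p32, p33} × {m, n, o}, {p32, p33, p34} × {m, o}, {p33, p34} × {m, n, o}, {p32, p33, p34} × {m, n, o}}; |τ_{X×Y}| = 36.

Enumerate products U × V with U ∈ τ_X, V ∈ τ_Y (deduplicated):
  ∅ × ∅ = {} (∅)
  {p32} × {n} = {(p32,n)}
  {p33} × {n} = {(p33,n)}
  {p32} × {m, o} = {(p32,m), (p32,o)}
  {p32, p33} × {n} = {(p32,n), (p33,n)}
  {p33} × {m, o} = {(p33,m), (p33,o)}
  {p33, p34} × {n} = {(p33,n), (p34,n)}
  {p32} × {m, n, o} = {(p32,m), (p32,n), (p32,o)}
  {p32, p33, p34} × {n} = {(p32,n), (p33,n), (p34,n)}
  {p33} × {m, n, o} = {(p33,m), (p33,n), (p33,o)}
  {p32, p33} × {m, o} = {(p32,m), (p32,o), (p33,m), (p33,o)}
  {p33, p34} × {m, o} = {(p33,m), (p33,o), (p34,m), (p34,o)}
  {p32, p33} × {m, n, o} = {(p32,m), (p32,n), (p32,o), (p33,m), (p33,n), (p33,o)}
  {p32, p33, p34} × {m, o} = {(p32,m), (p32,o), (p33,m), (p33,o), (p34,m), (p34,o)}
  {p33, p34} × {m, n, o} = {(p33,m), (p33,n), (p33,o), (p34,m), (p34,n), (p34,o)}
  {p32, p33, p34} × {m, n, o} = {(p32,m), (p32,n), (p32,o), (p33,m), (p33,n), (p33,o), (p34,m), (p34,n), (p34,o)}
These 16 distinct sets form the basis B.
Close under arbitrary unions to get τ_{X×Y}; counting gives |τ_{X×Y}| = 36.


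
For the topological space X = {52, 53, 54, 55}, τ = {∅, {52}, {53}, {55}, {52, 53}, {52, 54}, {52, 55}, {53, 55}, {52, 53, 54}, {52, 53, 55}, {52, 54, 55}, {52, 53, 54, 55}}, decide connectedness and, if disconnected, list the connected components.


(X, τ) is disconnected; components = [{53}, {55}, {52, 54}].

Find clopen sets (U ∈ τ with X ∖ U ∈ τ):
  U = ∅, X ∖ U = {52, 53, 54, 55} — both open, so U is clopen.
  U = {53}, X ∖ U = {52, 54, 55} — both open, so U is clopen.
  U = {55}, X ∖ U = {52, 53, 54} — both open, so U is clopen.
  U = {52, 54}, X ∖ U = {53, 55} — both open, so U is clopen.
  U = {53, 55}, X ∖ U = {52, 54} — both open, so U is clopen.
  U = {52, 53, 54}, X ∖ U = {55} — both open, so U is clopen.
  U = {52, 54, 55}, X ∖ U = {53} — both open, so U is clopen.
  U = {52, 53, 54, 55}, X ∖ U = ∅ — both open, so U is clopen.
Nontrivial clopen(s) exist: e.g. {52, 54, 55}. So (X, τ) is disconnected.
Compute connected components by grouping points that agree on all clopens:
  component: {53}
  component: {55}
  component: {52, 54}


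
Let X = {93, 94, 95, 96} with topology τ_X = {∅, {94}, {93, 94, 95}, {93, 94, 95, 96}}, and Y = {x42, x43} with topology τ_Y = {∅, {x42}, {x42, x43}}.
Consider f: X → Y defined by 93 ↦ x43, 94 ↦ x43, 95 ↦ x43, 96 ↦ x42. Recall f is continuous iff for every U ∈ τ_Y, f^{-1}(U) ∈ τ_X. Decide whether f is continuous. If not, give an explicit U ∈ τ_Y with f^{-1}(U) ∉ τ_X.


f is NOT continuous.

Compute f^{-1}(U) for each U ∈ τ_Y:
  U = ∅: f^{-1}(U) = ∅ ∈ τ_X ✓.
  U = {x42}: f^{-1}(U) = {96} ∉ τ_X ✗.
  U = {x42, x43}: f^{-1}(U) = {93, 94, 95, 96} ∈ τ_X ✓.
Found U = {x42} with f^{-1}(U) = {96} not in τ_X. Therefore f is NOT continuous.


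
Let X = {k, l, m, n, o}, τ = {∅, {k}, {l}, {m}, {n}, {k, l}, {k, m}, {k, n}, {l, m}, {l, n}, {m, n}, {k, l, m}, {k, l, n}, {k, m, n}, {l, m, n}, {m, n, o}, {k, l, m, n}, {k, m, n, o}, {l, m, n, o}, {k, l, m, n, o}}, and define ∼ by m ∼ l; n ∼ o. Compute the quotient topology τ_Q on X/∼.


X/∼ = {[k], [l=m], [n=o]}; |τ_Q| = 6.

Equivalence classes: [k], [l=m], [n=o].
Quotient map π: X → X/∼ sends k ↦ [k], l ↦ [l=m], m ↦ [l=m], n ↦ [n=o], o ↦ [n=o].
For each subset V ⊆ X/∼, compute π^{-1}(V) ⊆ X and check whether π^{-1}(V) ∈ τ. V is open in τ_Q iff π^{-1}(V) ∈ τ.
  V = {}: π^{-1}(V) = ∅ ∈ τ ✓.
  V = {[k]}: π^{-1}(V) = {k} ∈ τ ✓.
  V = {[l=m]}: π^{-1}(V) = {l, m} ∈ τ ✓.
  V = {[k], [l=m]}: π^{-1}(V) = {k, l, m} ∈ τ ✓.
  V = {[n=o]}: π^{-1}(V) = {n, o} ∉ τ ✗.
  V = {[k], [n=o]}: π^{-1}(V) = {k, n, o} ∉ τ ✗.
  V = {[l=m], [n=o]}: π^{-1}(V) = {l, m, n, o} ∈ τ ✓.
  V = {[k], [l=m], [n=o]}: π^{-1}(V) = {k, l, m, n, o} ∈ τ ✓.
Open sets in the quotient: τ_Q = {{}, {[k]}, {[l=m]}, {[k], [l=m]}, {[l=m], [n=o]}, {[k], [l=m], [n=o]}} (6 elements).


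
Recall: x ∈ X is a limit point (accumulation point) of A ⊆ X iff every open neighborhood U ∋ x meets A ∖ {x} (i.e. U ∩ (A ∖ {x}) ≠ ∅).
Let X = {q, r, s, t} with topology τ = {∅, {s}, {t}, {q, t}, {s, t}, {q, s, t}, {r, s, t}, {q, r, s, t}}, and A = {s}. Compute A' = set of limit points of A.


A' = {r}

For each x ∈ X, list the open sets U ∈ τ with x ∈ U, then check whether U ∩ (A ∖ {x}) ≠ ∅ for every such U.
  x = q: open {q, t} ∋ x has {q, t} ∩ (A ∖ {q}) = ∅, so x is NOT a limit point.
  x = r: opens ∋ x are {r, s, t}, {q, r, s, t}; each meets A ∖ {r}, so x IS a limit point.
  x = s: open {s} ∋ x has {s} ∩ (A ∖ {s}) = ∅, so x is NOT a limit point.
  x = t: open {t} ∋ x has {t} ∩ (A ∖ {t}) = ∅, so x is NOT a limit point.
Collecting: A' = {r}.


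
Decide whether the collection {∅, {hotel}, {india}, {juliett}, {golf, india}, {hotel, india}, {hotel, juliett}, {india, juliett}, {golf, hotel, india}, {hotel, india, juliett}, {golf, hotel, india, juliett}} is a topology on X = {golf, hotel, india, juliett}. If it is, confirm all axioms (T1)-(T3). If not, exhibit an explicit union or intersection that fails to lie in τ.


τ is NOT a topology on X.

Axiom (T1): ∅ ∈ τ? Yes; X ∈ τ? Yes.
Axiom (T2/T3): check pairwise unions and intersections of members of τ.
Counterexample for (T2): {juliett} ∪ {golf, india} = {golf, india, juliett} ∉ τ. Therefore τ is NOT a topology.


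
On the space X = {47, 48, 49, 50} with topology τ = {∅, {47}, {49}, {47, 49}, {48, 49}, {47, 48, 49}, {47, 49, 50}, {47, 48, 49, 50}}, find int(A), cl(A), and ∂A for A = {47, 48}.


int(A) = {47}, cl(A) = {47, 48, 50}, ∂A = {48, 50}.

Closed sets in (X, τ) are complements of opens:
  closed(X, τ) = {∅, {48}, {50}, {47, 50}, {48, 50}, {47, 48, 50}, {48, 49, 50}, {47, 48, 49, 50}}.
int(A) = ⋃ {U ∈ τ : U ⊆ A}. Opens contained in A: ∅, {47}.
Taking the union of these: int(A) = {47}.
cl(A) = ⋂ {C closed : A ⊆ C}. Closed sets containing A: {47, 48, 50}, {47, 48, 49, 50}.
Intersecting these: cl(A) = {47, 48, 50}.
∂A = cl(A) ∖ int(A) = {47, 48, 50} ∖ {47} = {48, 50}.


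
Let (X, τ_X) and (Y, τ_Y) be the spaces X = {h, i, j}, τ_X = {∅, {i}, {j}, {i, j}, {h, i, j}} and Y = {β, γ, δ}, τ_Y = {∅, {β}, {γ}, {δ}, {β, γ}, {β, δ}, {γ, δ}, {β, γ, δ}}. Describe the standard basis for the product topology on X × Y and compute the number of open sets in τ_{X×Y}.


Basis B = {∅ × ∅, {i} × {β}, {i} × {γ}, {i} × {δ}, {j} × {β}, {j} × {γ}, {j} × {δ}, {i} × {β, γ}, {i} × {β, δ}, {i, j} × {β}, {i} × {γ, δ}, {i, j} × {γ}, {i, j} × {δ}, {j} × {β, γ}, {j} × {β, δ}, {j} × {γ, δ}, {h, i, j} × {β}, {h, i, j} × {γ}, {h, i, j} × {δ}, {i} × {β, γ, δ}, {j} × {β, γ, δ}, {i, j} × {β, γ}, {i, j} × {β, δ}, {i, j} × {γ, δ}, {h, i, j} × {β, γ}, {h, i, j} × {β, δ}, {h, i, j} × {γ, δ}, {i, j} × {β, γ, δ}, {h, i, j} × {β, γ, δ}}; |τ_{X×Y}| = 125.

Enumerate products U × V with U ∈ τ_X, V ∈ τ_Y (deduplicated):
  ∅ × ∅ = {} (∅)
  {i} × {β} = {(i,β)}
  {i} × {γ} = {(i,γ)}
  {i} × {δ} = {(i,δ)}
  {j} × {β} = {(j,β)}
  {j} × {γ} = {(j,γ)}
  {j} × {δ} = {(j,δ)}
  {i} × {β, γ} = {(i,β), (i,γ)}
  {i} × {β, δ} = {(i,β), (i,δ)}
  {i, j} × {β} = {(i,β), (j,β)}
  {i} × {γ, δ} = {(i,γ), (i,δ)}
  {i, j} × {γ} = {(i,γ), (j,γ)}
  {i, j} × {δ} = {(i,δ), (j,δ)}
  {j} × {β, γ} = {(j,β), (j,γ)}
  {j} × {β, δ} = {(j,β), (j,δ)}
  {j} × {γ, δ} = {(j,γ), (j,δ)}
  {h, i, j} × {β} = {(h,β), (i,β), (j,β)}
  {h, i, j} × {γ} = {(h,γ), (i,γ), (j,γ)}
  {h, i, j} × {δ} = {(h,δ), (i,δ), (j,δ)}
  {i} × {β, γ, δ} = {(i,β), (i,γ), (i,δ)}
  {j} × {β, γ, δ} = {(j,β), (j,γ), (j,δ)}
  {i, j} × {β, γ} = {(i,β), (i,γ), (j,β), (j,γ)}
  {i, j} × {β, δ} = {(i,β), (i,δ), (j,β), (j,δ)}
  {i, j} × {γ, δ} = {(i,γ), (i,δ), (j,γ), (j,δ)}
  {h, i, j} × {β, γ} = {(h,β), (h,γ), (i,β), (i,γ), (j,β), (j,γ)}
  {h, i, j} × {β, δ} = {(h,β), (h,δ), (i,β), (i,δ), (j,β), (j,δ)}
  {h, i, j} × {γ, δ} = {(h,γ), (h,δ), (i,γ), (i,δ), (j,γ), (j,δ)}
  {i, j} × {β, γ, δ} = {(i,β), (i,γ), (i,δ), (j,β), (j,γ), (j,δ)}
  {h, i, j} × {β, γ, δ} = {(h,β), (h,γ), (h,δ), (i,β), (i,γ), (i,δ), (j,β), (j,γ), (j,δ)}
These 29 distinct sets form the basis B.
Close under arbitrary unions to get τ_{X×Y}; counting gives |τ_{X×Y}| = 125.


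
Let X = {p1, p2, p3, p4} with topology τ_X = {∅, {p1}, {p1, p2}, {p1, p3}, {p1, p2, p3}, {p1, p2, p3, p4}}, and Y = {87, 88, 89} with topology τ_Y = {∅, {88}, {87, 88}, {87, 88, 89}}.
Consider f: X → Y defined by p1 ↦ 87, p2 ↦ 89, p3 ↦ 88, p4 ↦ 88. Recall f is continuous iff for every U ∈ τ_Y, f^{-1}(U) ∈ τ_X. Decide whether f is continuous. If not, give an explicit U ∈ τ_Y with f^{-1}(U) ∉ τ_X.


f is NOT continuous.

Compute f^{-1}(U) for each U ∈ τ_Y:
  U = ∅: f^{-1}(U) = ∅ ∈ τ_X ✓.
  U = {88}: f^{-1}(U) = {p3, p4} ∉ τ_X ✗.
  U = {87, 88}: f^{-1}(U) = {p1, p3, p4} ∉ τ_X ✗.
  U = {87, 88, 89}: f^{-1}(U) = {p1, p2, p3, p4} ∈ τ_X ✓.
Found U = {88} with f^{-1}(U) = {p3, p4} not in τ_X. Therefore f is NOT continuous.


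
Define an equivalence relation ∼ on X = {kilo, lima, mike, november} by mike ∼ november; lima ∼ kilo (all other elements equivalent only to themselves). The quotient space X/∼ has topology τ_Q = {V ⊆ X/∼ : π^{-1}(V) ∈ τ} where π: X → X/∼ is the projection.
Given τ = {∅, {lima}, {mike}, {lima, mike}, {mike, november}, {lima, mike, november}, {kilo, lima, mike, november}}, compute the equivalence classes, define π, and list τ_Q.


X/∼ = {[kilo=lima], [mike=november]}; |τ_Q| = 3.

Equivalence classes: [kilo=lima], [mike=november].
Quotient map π: X → X/∼ sends kilo ↦ [kilo=lima], lima ↦ [kilo=lima], mike ↦ [mike=november], november ↦ [mike=november].
For each subset V ⊆ X/∼, compute π^{-1}(V) ⊆ X and check whether π^{-1}(V) ∈ τ. V is open in τ_Q iff π^{-1}(V) ∈ τ.
  V = {}: π^{-1}(V) = ∅ ∈ τ ✓.
  V = {[kilo=lima]}: π^{-1}(V) = {kilo, lima} ∉ τ ✗.
  V = {[mike=november]}: π^{-1}(V) = {mike, november} ∈ τ ✓.
  V = {[kilo=lima], [mike=november]}: π^{-1}(V) = {kilo, lima, mike, november} ∈ τ ✓.
Open sets in the quotient: τ_Q = {{}, {[mike=november]}, {[kilo=lima], [mike=november]}} (3 elements).


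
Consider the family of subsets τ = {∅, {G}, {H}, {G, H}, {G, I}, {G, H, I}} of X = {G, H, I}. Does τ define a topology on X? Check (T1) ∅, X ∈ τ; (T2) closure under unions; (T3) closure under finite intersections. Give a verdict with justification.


τ IS a topology on X.

Axiom (T1): ∅ ∈ τ? Yes; X ∈ τ? Yes.
Axiom (T2/T3): check pairwise unions and intersections of members of τ.
All pairwise intersections and unions checked — each lies in τ. Therefore τ satisfies (T1), (T2), (T3): it IS a topology on X.


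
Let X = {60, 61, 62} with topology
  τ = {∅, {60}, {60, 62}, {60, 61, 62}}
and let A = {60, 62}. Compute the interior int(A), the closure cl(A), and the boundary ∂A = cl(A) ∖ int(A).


int(A) = {60, 62}, cl(A) = {60, 61, 62}, ∂A = {61}.

Closed sets in (X, τ) are complements of opens:
  closed(X, τ) = {∅, {61}, {61, 62}, {60, 61, 62}}.
int(A) = ⋃ {U ∈ τ : U ⊆ A}. Opens contained in A: ∅, {60}, {60, 62}.
Taking the union of these: int(A) = {60, 62}.
cl(A) = ⋂ {C closed : A ⊆ C}. Closed sets containing A: {60, 61, 62}.
Intersecting these: cl(A) = {60, 61, 62}.
∂A = cl(A) ∖ int(A) = {60, 61, 62} ∖ {60, 62} = {61}.


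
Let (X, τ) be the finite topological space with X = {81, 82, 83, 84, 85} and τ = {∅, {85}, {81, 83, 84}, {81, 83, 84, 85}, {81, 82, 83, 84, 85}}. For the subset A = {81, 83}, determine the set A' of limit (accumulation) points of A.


A' = {81, 82, 83, 84}

For each x ∈ X, list the open sets U ∈ τ with x ∈ U, then check whether U ∩ (A ∖ {x}) ≠ ∅ for every such U.
  x = 81: opens ∋ x are {81, 83, 84}, {81, 83, 84, 85}, {81, 82, 83, 84, 85}; each meets A ∖ {81}, so x IS a limit point.
  x = 82: opens ∋ x are {81, 82, 83, 84, 85}; each meets A ∖ {82}, so x IS a limit point.
  x = 83: opens ∋ x are {81, 83, 84}, {81, 83, 84, 85}, {81, 82, 83, 84, 85}; each meets A ∖ {83}, so x IS a limit point.
  x = 84: opens ∋ x are {81, 83, 84}, {81, 83, 84, 85}, {81, 82, 83, 84, 85}; each meets A ∖ {84}, so x IS a limit point.
  x = 85: open {85} ∋ x has {85} ∩ (A ∖ {85}) = ∅, so x is NOT a limit point.
Collecting: A' = {81, 82, 83, 84}.


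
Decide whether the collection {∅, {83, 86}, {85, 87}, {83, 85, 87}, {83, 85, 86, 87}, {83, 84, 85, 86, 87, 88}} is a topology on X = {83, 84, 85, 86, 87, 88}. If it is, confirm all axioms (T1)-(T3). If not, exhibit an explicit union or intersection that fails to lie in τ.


τ is NOT a topology on X.

Axiom (T1): ∅ ∈ τ? Yes; X ∈ τ? Yes.
Axiom (T2/T3): check pairwise unions and intersections of members of τ.
Counterexample for (T3): {83, 86} ∩ {83, 85, 87} = {83} ∉ τ. Therefore τ is NOT a topology.


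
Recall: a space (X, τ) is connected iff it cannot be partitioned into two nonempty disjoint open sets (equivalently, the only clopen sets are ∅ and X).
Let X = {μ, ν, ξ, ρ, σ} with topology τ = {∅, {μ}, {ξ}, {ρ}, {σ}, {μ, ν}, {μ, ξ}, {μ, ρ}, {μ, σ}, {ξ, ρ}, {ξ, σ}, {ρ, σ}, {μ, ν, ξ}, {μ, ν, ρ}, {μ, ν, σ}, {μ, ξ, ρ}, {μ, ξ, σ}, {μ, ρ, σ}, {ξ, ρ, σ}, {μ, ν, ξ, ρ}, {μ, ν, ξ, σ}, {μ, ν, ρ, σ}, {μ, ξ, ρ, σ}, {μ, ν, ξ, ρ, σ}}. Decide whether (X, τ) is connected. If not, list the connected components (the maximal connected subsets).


(X, τ) is disconnected; components = [{ξ}, {ρ}, {σ}, {μ, ν}].

Find clopen sets (U ∈ τ with X ∖ U ∈ τ):
  U = ∅, X ∖ U = {μ, ν, ξ, ρ, σ} — both open, so U is clopen.
  U = {ξ}, X ∖ U = {μ, ν, ρ, σ} — both open, so U is clopen.
  U = {ρ}, X ∖ U = {μ, ν, ξ, σ} — both open, so U is clopen.
  U = {σ}, X ∖ U = {μ, ν, ξ, ρ} — both open, so U is clopen.
  U = {μ, ν}, X ∖ U = {ξ, ρ, σ} — both open, so U is clopen.
  U = {ξ, ρ}, X ∖ U = {μ, ν, σ} — both open, so U is clopen.
  U = {ξ, σ}, X ∖ U = {μ, ν, ρ} — both open, so U is clopen.
  U = {ρ, σ}, X ∖ U = {μ, ν, ξ} — both open, so U is clopen.
  U = {μ, ν, ξ}, X ∖ U = {ρ, σ} — both open, so U is clopen.
  U = {μ, ν, ρ}, X ∖ U = {ξ, σ} — both open, so U is clopen.
  U = {μ, ν, σ}, X ∖ U = {ξ, ρ} — both open, so U is clopen.
  U = {ξ, ρ, σ}, X ∖ U = {μ, ν} — both open, so U is clopen.
  U = {μ, ν, ξ, ρ}, X ∖ U = {σ} — both open, so U is clopen.
  U = {μ, ν, ξ, σ}, X ∖ U = {ρ} — both open, so U is clopen.
  U = {μ, ν, ρ, σ}, X ∖ U = {ξ} — both open, so U is clopen.
  U = {μ, ν, ξ, ρ, σ}, X ∖ U = ∅ — both open, so U is clopen.
Nontrivial clopen(s) exist: e.g. {ρ, σ}. So (X, τ) is disconnected.
Compute connected components by grouping points that agree on all clopens:
  component: {ξ}
  component: {ρ}
  component: {σ}
  component: {μ, ν}


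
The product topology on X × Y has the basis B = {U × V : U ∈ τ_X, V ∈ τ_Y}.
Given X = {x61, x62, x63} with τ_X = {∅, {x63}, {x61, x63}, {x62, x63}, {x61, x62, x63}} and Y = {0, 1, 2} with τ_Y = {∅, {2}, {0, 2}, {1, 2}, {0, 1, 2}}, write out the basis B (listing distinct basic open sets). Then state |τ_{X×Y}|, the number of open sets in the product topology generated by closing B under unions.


Basis B = {∅ × ∅, {x63} × {2}, {x61, x63} × {2}, {x62, x63} × {2}, {x63} × {0, 2}, {x63} × {1, 2}, {x61, x62, x63} × {2}, {x63} × {0, 1, 2}, {x61, x63} × {0, 2}, {x61, x63} × {1, 2}, {x62, x63} × {0, 2}, {x62, x63} × {1, 2}, {x61, x63} × {0, 1, 2}, {x61, x62, x63} × {0, 2}, {x61, x62, x63} × {1, 2}, {x62, x63} × {0, 1, 2}, {x61, x62, x63} × {0, 1, 2}}; |τ_{X×Y}| = 48.

Enumerate products U × V with U ∈ τ_X, V ∈ τ_Y (deduplicated):
  ∅ × ∅ = {} (∅)
  {x63} × {2} = {(x63,2)}
  {x61, x63} × {2} = {(x61,2), (x63,2)}
  {x62, x63} × {2} = {(x62,2), (x63,2)}
  {x63} × {0, 2} = {(x63,0), (x63,2)}
  {x63} × {1, 2} = {(x63,1), (x63,2)}
  {x61, x62, x63} × {2} = {(x61,2), (x62,2), (x63,2)}
  {x63} × {0, 1, 2} = {(x63,0), (x63,1), (x63,2)}
  {x61, x63} × {0, 2} = {(x61,0), (x61,2), (x63,0), (x63,2)}
  {x61, x63} × {1, 2} = {(x61,1), (x61,2), (x63,1), (x63,2)}
  {x62, x63} × {0, 2} = {(x62,0), (x62,2), (x63,0), (x63,2)}
  {x62, x63} × {1, 2} = {(x62,1), (x62,2), (x63,1), (x63,2)}
  {x61, x63} × {0, 1, 2} = {(x61,0), (x61,1), (x61,2), (x63,0), (x63,1), (x63,2)}
  {x61, x62, x63} × {0, 2} = {(x61,0), (x61,2), (x62,0), (x62,2), (x63,0), (x63,2)}
  {x61, x62, x63} × {1, 2} = {(x61,1), (x61,2), (x62,1), (x62,2), (x63,1), (x63,2)}
  {x62, x63} × {0, 1, 2} = {(x62,0), (x62,1), (x62,2), (x63,0), (x63,1), (x63,2)}
  {x61, x62, x63} × {0, 1, 2} = {(x61,0), (x61,1), (x61,2), (x62,0), (x62,1), (x62,2), (x63,0), (x63,1), (x63,2)}
These 17 distinct sets form the basis B.
Close under arbitrary unions to get τ_{X×Y}; counting gives |τ_{X×Y}| = 48.
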